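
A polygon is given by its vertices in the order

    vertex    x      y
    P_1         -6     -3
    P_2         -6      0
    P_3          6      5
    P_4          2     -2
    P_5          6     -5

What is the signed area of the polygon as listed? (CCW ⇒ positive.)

Apply the surveyor's formula: 2A = Σ (x_i·y_{i+1} − x_{i+1}·y_i), indices taken mod 5.
P_1→P_2: (-6)(0) − (-6)(-3) = -18
P_2→P_3: (-6)(5) − (6)(0) = -30
P_3→P_4: (6)(-2) − (2)(5) = -22
P_4→P_5: (2)(-5) − (6)(-2) = 2
P_5→P_1: (6)(-3) − (-6)(-5) = -48
Σ = -116
Signed area = Σ/2 = -58 (negative ⇒ clockwise traversal).

-58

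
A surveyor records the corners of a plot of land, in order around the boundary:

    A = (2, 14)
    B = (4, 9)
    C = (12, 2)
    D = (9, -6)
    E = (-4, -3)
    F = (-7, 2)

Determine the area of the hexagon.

205

Σ = (-38) + (-100) + (-90) + (-51) + (-29) + (-102) = -410
Area = |Σ|/2 = 205.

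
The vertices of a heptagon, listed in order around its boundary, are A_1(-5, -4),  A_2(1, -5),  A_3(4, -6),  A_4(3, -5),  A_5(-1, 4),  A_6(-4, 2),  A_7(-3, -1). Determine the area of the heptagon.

Σ = (29) + (14) + (-2) + (7) + (14) + (10) + (7) = 79
Area = |Σ|/2 = 39.5.

39.5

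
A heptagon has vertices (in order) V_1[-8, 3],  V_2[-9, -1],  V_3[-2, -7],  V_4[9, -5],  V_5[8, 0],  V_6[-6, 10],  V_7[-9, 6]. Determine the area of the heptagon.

Apply the shoelace formula: 2A = Σ (x_i·y_{i+1} − x_{i+1}·y_i), indices taken mod 7.
V_1→V_2: (-8)(-1) − (-9)(3) = 35
V_2→V_3: (-9)(-7) − (-2)(-1) = 61
V_3→V_4: (-2)(-5) − (9)(-7) = 73
V_4→V_5: (9)(0) − (8)(-5) = 40
V_5→V_6: (8)(10) − (-6)(0) = 80
V_6→V_7: (-6)(6) − (-9)(10) = 54
V_7→V_1: (-9)(3) − (-8)(6) = 21
Σ = 364
Area = |Σ|/2 = 182.

182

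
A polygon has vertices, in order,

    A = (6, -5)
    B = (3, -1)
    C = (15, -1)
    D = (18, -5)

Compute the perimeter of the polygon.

34

|AB| = √((-3)² + (4)²) = √25 = 5
|BC| = √((12)² + (0)²) = √144 = 12
|CD| = √((3)² + (-4)²) = √25 = 5
|DA| = √((-12)² + (0)²) = √144 = 12
Perimeter = 5 + 12 + 5 + 12 = 34.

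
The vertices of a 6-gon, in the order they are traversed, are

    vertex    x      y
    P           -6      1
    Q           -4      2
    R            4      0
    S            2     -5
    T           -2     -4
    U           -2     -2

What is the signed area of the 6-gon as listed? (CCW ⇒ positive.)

Apply the surveyor's formula: 2A = Σ (x_i·y_{i+1} − x_{i+1}·y_i), indices taken mod 6.
Σ = (-8) + (-8) + (-20) + (-18) + (-4) + (-14) = -72
Signed area = Σ/2 = -36 (negative ⇒ clockwise traversal).

-36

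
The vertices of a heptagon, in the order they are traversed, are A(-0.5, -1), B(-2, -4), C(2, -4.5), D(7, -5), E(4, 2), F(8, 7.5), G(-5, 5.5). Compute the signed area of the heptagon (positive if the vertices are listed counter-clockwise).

87.875

Apply the shoelace formula: 2A = Σ (x_i·y_{i+1} − x_{i+1}·y_i), indices taken mod 7.
Cross-terms: 0, 17, 21.5, 34, 14, 81.5, 7.75  ⇒  Σ = 175.75
Signed area = Σ/2 = 87.875 (positive ⇒ counter-clockwise traversal).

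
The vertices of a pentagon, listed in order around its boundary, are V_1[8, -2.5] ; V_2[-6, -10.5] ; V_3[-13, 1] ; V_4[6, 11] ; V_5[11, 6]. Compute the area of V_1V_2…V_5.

275.5

Apply the shoelace formula: 2A = Σ (x_i·y_{i+1} − x_{i+1}·y_i), indices taken mod 5.
Σ = (-99) + (-142.5) + (-149) + (-85) + (-75.5) = -551
Area = |Σ|/2 = 275.5.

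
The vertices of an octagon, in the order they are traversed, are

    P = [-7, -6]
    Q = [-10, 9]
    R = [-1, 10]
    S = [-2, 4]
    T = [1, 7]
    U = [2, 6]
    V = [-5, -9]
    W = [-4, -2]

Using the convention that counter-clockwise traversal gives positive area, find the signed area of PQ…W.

Cross-terms: -123, -91, 16, -18, -8, 12, -26, 10  ⇒  Σ = -228
Signed area = Σ/2 = -114 (negative ⇒ clockwise traversal).

-114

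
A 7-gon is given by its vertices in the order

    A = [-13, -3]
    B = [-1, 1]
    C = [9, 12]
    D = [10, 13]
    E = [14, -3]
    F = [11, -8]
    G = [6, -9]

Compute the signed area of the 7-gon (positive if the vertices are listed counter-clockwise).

-258.5

Apply Gauss's area formula: 2A = Σ (x_i·y_{i+1} − x_{i+1}·y_i), indices taken mod 7.
A→B: (-13)(1) − (-1)(-3) = -16
B→C: (-1)(12) − (9)(1) = -21
C→D: (9)(13) − (10)(12) = -3
D→E: (10)(-3) − (14)(13) = -212
E→F: (14)(-8) − (11)(-3) = -79
F→G: (11)(-9) − (6)(-8) = -51
G→A: (6)(-3) − (-13)(-9) = -135
Σ = -517
Signed area = Σ/2 = -258.5 (negative ⇒ clockwise traversal).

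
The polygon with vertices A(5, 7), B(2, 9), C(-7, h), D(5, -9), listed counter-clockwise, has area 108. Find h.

Write out the shoelace sum; only the two edges meeting at C involve h:
2·Area = [(2·h − (-7)·9) + ((-7)·(-9) − 5·h)] + 111
       = -3·h + 237 = 216
⇒ h = 7.

7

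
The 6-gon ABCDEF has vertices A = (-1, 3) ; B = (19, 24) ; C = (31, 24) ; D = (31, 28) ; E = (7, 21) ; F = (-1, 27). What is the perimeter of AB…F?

|AB| = √((20)² + (21)²) = √841 = 29
|BC| = √((12)² + (0)²) = √144 = 12
|CD| = √((0)² + (4)²) = √16 = 4
|DE| = √((-24)² + (-7)²) = √625 = 25
|EF| = √((-8)² + (6)²) = √100 = 10
|FA| = √((0)² + (-24)²) = √576 = 24
Perimeter = 29 + 12 + 4 + 25 + 10 + 24 = 104.

104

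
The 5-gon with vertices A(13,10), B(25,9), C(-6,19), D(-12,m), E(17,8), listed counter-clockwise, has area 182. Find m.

The doubled signed area Σ (x_i y_{i+1} − x_{i+1} y_i) is linear in m.
With m=0 it equals 594; the coefficient of m is -23 (from the two edges through D).
So -23·m + 594 = 2·182 = 364 ⇒ m = 10.

10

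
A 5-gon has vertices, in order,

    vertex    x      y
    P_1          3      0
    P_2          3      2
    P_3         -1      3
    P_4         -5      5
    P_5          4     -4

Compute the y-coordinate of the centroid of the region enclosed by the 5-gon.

11/13

Apply Gauss's area formula. First the cross-terms c_i = x_i·y_{i+1} − x_{i+1}·y_i:
  6, 11, 10, 0, 12  ⇒  2A = 39, A = 19.5.
Then Σ (y_i + y_{i+1})·c_i = 99, so ȳ = 99 / (6·19.5) = 11/13.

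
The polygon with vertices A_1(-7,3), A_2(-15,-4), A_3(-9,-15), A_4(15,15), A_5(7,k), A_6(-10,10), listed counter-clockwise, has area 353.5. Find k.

14

The doubled signed area Σ (x_i y_{i+1} − x_{i+1} y_i) is linear in k.
With k=0 it equals 357; the coefficient of k is 25 (from the two edges through A_5).
So 25·k + 357 = 2·353.5 = 707 ⇒ k = 14.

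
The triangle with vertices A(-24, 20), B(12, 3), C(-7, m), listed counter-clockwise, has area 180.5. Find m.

The doubled signed area Σ (x_i y_{i+1} − x_{i+1} y_i) is linear in m.
With m=0 it equals -431; the coefficient of m is 36 (from the two edges through C).
So 36·m + -431 = 2·180.5 = 361 ⇒ m = 22.

22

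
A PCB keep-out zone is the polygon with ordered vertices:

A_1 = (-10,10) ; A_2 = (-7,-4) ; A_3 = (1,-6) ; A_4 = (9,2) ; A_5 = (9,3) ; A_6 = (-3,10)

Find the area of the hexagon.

Cross-terms: 110, 46, 56, 9, 99, 70  ⇒  Σ = 390
Area = |Σ|/2 = 195.

195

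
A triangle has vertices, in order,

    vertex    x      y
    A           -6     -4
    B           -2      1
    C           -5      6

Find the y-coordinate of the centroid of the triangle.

Apply Gauss's area formula. First the cross-terms c_i = x_i·y_{i+1} − x_{i+1}·y_i:
  -14, -7, 56  ⇒  2A = 35, A = 17.5.
Then Σ (y_i + y_{i+1})·c_i = 105, so ȳ = 105 / (6·17.5) = 1.

1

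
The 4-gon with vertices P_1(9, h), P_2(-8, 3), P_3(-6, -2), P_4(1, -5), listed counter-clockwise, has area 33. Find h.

Write out the shoelace sum; only the two edges meeting at P_1 involve h:
2·Area = [(1·h − 9·(-5)) + (9·3 − (-8)·h)] + 66
       = 9·h + 138 = 66
⇒ h = -8.

-8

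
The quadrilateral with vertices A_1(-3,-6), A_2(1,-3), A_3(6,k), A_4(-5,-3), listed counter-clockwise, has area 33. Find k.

5

Write out the shoelace sum; only the two edges meeting at A_3 involve k:
2·Area = [(1·k − 6·(-3)) + (6·(-3) − (-5)·k)] + 36
       = 6·k + 36 = 66
⇒ k = 5.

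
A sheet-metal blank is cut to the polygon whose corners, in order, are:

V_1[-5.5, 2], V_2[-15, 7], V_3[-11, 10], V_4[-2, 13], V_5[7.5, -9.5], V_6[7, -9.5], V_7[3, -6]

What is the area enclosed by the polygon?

164.125

Σ = (-8.5) + (-73) + (-123) + (-78.5) + (-4.75) + (-13.5) + (-27) = -328.25
Area = |Σ|/2 = 164.125.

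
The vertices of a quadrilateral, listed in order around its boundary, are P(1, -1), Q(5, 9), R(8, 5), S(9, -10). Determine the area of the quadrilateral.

78.5

Cross-terms: 14, -47, -125, 1  ⇒  Σ = -157
Area = |Σ|/2 = 78.5.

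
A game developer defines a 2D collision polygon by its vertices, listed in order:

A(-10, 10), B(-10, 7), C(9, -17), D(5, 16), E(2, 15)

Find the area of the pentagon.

Apply the surveyor's formula: 2A = Σ (x_i·y_{i+1} − x_{i+1}·y_i), indices taken mod 5.
Σ = (30) + (107) + (229) + (43) + (170) = 579
Area = |Σ|/2 = 289.5.

289.5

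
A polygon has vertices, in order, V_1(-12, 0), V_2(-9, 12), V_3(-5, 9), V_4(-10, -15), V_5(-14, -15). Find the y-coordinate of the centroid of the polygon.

-1.8625

Apply the surveyor's formula. First the cross-terms c_i = x_i·y_{i+1} − x_{i+1}·y_i:
  -144, -21, 165, -60, -180  ⇒  2A = -240, A = -120.
Then Σ (y_i + y_{i+1})·c_i = 1341, so ȳ = 1341 / (6·(-120)) = -1.8625.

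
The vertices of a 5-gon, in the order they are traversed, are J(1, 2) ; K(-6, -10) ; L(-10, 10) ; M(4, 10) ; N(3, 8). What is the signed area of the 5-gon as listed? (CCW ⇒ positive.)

Apply the shoelace formula: 2A = Σ (x_i·y_{i+1} − x_{i+1}·y_i), indices taken mod 5.
Cross-terms: 2, -160, -140, 2, -2  ⇒  Σ = -298
Signed area = Σ/2 = -149 (negative ⇒ clockwise traversal).

-149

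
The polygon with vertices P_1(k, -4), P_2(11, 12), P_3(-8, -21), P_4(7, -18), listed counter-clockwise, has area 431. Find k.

The doubled signed area Σ (x_i y_{i+1} − x_{i+1} y_i) is linear in k.
With k=0 it equals 172; the coefficient of k is 30 (from the two edges through P_1).
So 30·k + 172 = 2·431 = 862 ⇒ k = 23.

23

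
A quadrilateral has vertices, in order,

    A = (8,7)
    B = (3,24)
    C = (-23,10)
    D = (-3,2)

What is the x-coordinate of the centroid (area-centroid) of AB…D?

Apply Gauss's area formula. First the cross-terms c_i = x_i·y_{i+1} − x_{i+1}·y_i:
  171, 582, -16, -37  ⇒  2A = 700, A = 350.
Then Σ (x_i + x_{i+1})·c_i = -9528, so x̄ = -9528 / (6·350) = -794/175.

-794/175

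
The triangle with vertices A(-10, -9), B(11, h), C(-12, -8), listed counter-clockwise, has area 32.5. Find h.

13

Write out the shoelace sum; only the two edges meeting at B involve h:
2·Area = [((-10)·h − 11·(-9)) + (11·(-8) − (-12)·h)] + 28
       = 2·h + 39 = 65
⇒ h = 13.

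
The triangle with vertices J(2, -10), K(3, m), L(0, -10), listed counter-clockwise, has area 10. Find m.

The doubled signed area Σ (x_i y_{i+1} − x_{i+1} y_i) is linear in m.
With m=0 it equals 20; the coefficient of m is 2 (from the two edges through K).
So 2·m + 20 = 2·10 = 20 ⇒ m = 0.

0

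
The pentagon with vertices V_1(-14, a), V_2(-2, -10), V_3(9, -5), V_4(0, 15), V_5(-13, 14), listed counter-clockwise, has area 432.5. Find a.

The doubled signed area Σ (x_i y_{i+1} − x_{i+1} y_i) is linear in a.
With a=0 it equals 766; the coefficient of a is -11 (from the two edges through V_1).
So -11·a + 766 = 2·432.5 = 865 ⇒ a = -9.

-9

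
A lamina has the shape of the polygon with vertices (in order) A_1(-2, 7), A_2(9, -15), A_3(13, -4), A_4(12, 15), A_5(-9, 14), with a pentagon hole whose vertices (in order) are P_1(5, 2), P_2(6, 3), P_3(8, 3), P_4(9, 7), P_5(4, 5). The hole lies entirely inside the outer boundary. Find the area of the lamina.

305.5

Outer boundary:
Σ = (-33) + (159) + (243) + (303) + (-35) = 637
Area = |Σ|/2 = 318.5.
Hole:
Apply the shoelace formula: 2A = Σ (x_i·y_{i+1} − x_{i+1}·y_i), indices taken mod 5.
Cross-terms: 3, -6, 29, 17, -17  ⇒  Σ = 26
Area = |Σ|/2 = 13.
Net area = 318.5 − 13 = 305.5.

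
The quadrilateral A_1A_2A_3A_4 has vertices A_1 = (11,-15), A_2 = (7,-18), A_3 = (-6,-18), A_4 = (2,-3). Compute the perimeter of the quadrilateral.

50

|A_1A_2| = √((-4)² + (-3)²) = √25 = 5
|A_2A_3| = √((-13)² + (0)²) = √169 = 13
|A_3A_4| = √((8)² + (15)²) = √289 = 17
|A_4A_1| = √((9)² + (-12)²) = √225 = 15
Perimeter = 5 + 13 + 17 + 15 = 50.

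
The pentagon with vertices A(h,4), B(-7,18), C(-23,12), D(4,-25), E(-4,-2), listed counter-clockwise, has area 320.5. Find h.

Write out the shoelace sum; only the two edges meeting at A involve h:
2·Area = [((-4)·4 − h·(-2)) + (h·18 − (-7)·4)] + 749
       = 20·h + 761 = 641
⇒ h = -6.

-6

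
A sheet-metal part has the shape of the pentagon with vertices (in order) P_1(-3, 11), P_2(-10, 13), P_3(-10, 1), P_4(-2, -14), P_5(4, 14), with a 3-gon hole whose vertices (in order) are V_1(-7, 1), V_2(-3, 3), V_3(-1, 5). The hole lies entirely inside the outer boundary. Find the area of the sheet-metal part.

Outer boundary:
Apply the shoelace formula: 2A = Σ (x_i·y_{i+1} − x_{i+1}·y_i), indices taken mod 5.
P_1→P_2: (-3)(13) − (-10)(11) = 71
P_2→P_3: (-10)(1) − (-10)(13) = 120
P_3→P_4: (-10)(-14) − (-2)(1) = 142
P_4→P_5: (-2)(14) − (4)(-14) = 28
P_5→P_1: (4)(11) − (-3)(14) = 86
Σ = 447
Area = |Σ|/2 = 223.5.
Hole:
Apply the shoelace formula: 2A = Σ (x_i·y_{i+1} − x_{i+1}·y_i), indices taken mod 3.
Cross-terms: -18, -12, 34  ⇒  Σ = 4
Area = |Σ|/2 = 2.
Net area = 223.5 − 2 = 221.5.

221.5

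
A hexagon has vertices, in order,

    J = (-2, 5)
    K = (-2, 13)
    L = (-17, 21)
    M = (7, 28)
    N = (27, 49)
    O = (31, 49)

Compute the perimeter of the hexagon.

|JK| = √((0)² + (8)²) = √64 = 8
|KL| = √((-15)² + (8)²) = √289 = 17
|LM| = √((24)² + (7)²) = √625 = 25
|MN| = √((20)² + (21)²) = √841 = 29
|NO| = √((4)² + (0)²) = √16 = 4
|OJ| = √((-33)² + (-44)²) = √3025 = 55
Perimeter = 8 + 17 + 25 + 29 + 4 + 55 = 138.

138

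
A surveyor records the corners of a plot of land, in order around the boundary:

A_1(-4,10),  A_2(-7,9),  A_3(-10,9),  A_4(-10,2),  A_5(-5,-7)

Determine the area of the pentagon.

66.5

Σ = (34) + (27) + (70) + (80) + (-78) = 133
Area = |Σ|/2 = 66.5.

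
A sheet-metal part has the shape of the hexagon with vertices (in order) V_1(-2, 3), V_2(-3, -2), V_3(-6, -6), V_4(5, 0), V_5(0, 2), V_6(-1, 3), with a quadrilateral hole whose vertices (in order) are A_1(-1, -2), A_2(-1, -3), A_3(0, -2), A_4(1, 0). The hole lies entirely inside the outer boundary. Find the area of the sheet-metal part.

30.5

Outer boundary:
Apply the surveyor's formula: 2A = Σ (x_i·y_{i+1} − x_{i+1}·y_i), indices taken mod 6.
Cross-terms: 13, 6, 30, 10, 2, 3  ⇒  Σ = 64
Area = |Σ|/2 = 32.
Hole:
Apply the surveyor's formula: 2A = Σ (x_i·y_{i+1} − x_{i+1}·y_i), indices taken mod 4.
Σ = (1) + (2) + (2) + (-2) = 3
Area = |Σ|/2 = 1.5.
Net area = 32 − 1.5 = 30.5.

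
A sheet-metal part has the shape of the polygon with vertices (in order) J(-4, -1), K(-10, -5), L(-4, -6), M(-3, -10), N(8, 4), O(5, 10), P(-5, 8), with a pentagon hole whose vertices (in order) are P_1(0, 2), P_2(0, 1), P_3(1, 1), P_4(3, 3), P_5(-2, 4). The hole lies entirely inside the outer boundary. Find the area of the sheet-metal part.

Outer boundary:
Apply the shoelace formula: 2A = Σ (x_i·y_{i+1} − x_{i+1}·y_i), indices taken mod 7.
Cross-terms: 10, 40, 22, 68, 60, 90, 37  ⇒  Σ = 327
Area = |Σ|/2 = 163.5.
Hole:
Σ = (0) + (-1) + (0) + (18) + (-4) = 13
Area = |Σ|/2 = 6.5.
Net area = 163.5 − 6.5 = 157.

157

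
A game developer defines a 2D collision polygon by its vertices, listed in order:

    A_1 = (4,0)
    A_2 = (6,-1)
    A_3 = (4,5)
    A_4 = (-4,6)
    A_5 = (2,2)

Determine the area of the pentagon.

Σ = (-4) + (34) + (44) + (-20) + (-8) = 46
Area = |Σ|/2 = 23.

23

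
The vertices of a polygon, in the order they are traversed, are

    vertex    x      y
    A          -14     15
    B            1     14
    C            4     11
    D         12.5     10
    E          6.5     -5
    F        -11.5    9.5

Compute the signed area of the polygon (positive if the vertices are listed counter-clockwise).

Apply the surveyor's formula: 2A = Σ (x_i·y_{i+1} − x_{i+1}·y_i), indices taken mod 6.
A→B: (-14)(14) − (1)(15) = -211
B→C: (1)(11) − (4)(14) = -45
C→D: (4)(10) − (12.5)(11) = -97.5
D→E: (12.5)(-5) − (6.5)(10) = -127.5
E→F: (6.5)(9.5) − (-11.5)(-5) = 4.25
F→A: (-11.5)(15) − (-14)(9.5) = -39.5
Σ = -516.25
Signed area = Σ/2 = -258.125 (negative ⇒ clockwise traversal).

-258.125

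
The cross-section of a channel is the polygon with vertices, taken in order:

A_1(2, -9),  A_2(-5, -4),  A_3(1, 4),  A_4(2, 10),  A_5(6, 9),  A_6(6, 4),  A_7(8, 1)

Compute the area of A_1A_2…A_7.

119.5

A_1→A_2: (2)(-4) − (-5)(-9) = -53
A_2→A_3: (-5)(4) − (1)(-4) = -16
A_3→A_4: (1)(10) − (2)(4) = 2
A_4→A_5: (2)(9) − (6)(10) = -42
A_5→A_6: (6)(4) − (6)(9) = -30
A_6→A_7: (6)(1) − (8)(4) = -26
A_7→A_1: (8)(-9) − (2)(1) = -74
Σ = -239
Area = |Σ|/2 = 119.5.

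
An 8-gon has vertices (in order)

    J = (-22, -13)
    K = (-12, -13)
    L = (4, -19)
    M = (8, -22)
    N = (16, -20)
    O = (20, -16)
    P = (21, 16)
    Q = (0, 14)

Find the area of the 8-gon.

Σ = (130) + (280) + (64) + (192) + (144) + (656) + (294) + (308) = 2068
Area = |Σ|/2 = 1034.

1034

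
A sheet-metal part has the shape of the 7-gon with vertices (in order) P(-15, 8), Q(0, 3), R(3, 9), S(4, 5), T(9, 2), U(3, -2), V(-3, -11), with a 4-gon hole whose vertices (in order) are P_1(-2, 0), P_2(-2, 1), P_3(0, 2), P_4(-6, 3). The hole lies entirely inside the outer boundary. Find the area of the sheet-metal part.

176

Outer boundary:
Apply the surveyor's formula: 2A = Σ (x_i·y_{i+1} − x_{i+1}·y_i), indices taken mod 7.
P→Q: (-15)(3) − (0)(8) = -45
Q→R: (0)(9) − (3)(3) = -9
R→S: (3)(5) − (4)(9) = -21
S→T: (4)(2) − (9)(5) = -37
T→U: (9)(-2) − (3)(2) = -24
U→V: (3)(-11) − (-3)(-2) = -39
V→P: (-3)(8) − (-15)(-11) = -189
Σ = -364
Area = |Σ|/2 = 182.
Hole:
Σ = (-2) + (-4) + (12) + (6) = 12
Area = |Σ|/2 = 6.
Net area = 182 − 6 = 176.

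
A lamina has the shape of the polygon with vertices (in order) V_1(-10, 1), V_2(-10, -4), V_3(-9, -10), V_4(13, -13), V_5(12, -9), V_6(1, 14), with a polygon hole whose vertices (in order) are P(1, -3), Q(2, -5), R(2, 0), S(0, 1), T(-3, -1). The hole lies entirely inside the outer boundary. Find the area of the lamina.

346

Outer boundary:
Apply Gauss's area formula: 2A = Σ (x_i·y_{i+1} − x_{i+1}·y_i), indices taken mod 6.
V_1→V_2: (-10)(-4) − (-10)(1) = 50
V_2→V_3: (-10)(-10) − (-9)(-4) = 64
V_3→V_4: (-9)(-13) − (13)(-10) = 247
V_4→V_5: (13)(-9) − (12)(-13) = 39
V_5→V_6: (12)(14) − (1)(-9) = 177
V_6→V_1: (1)(1) − (-10)(14) = 141
Σ = 718
Area = |Σ|/2 = 359.
Hole:
Apply the shoelace (surveyor's) formula: 2A = Σ (x_i·y_{i+1} − x_{i+1}·y_i), indices taken mod 5.
Cross-terms: 1, 10, 2, 3, 10  ⇒  Σ = 26
Area = |Σ|/2 = 13.
Net area = 359 − 13 = 346.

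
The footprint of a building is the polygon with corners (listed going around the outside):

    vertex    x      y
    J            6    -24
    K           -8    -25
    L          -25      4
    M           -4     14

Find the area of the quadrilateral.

Apply Gauss's area formula: 2A = Σ (x_i·y_{i+1} − x_{i+1}·y_i), indices taken mod 4.
Cross-terms: -342, -657, -334, 12  ⇒  Σ = -1321
Area = |Σ|/2 = 660.5.

660.5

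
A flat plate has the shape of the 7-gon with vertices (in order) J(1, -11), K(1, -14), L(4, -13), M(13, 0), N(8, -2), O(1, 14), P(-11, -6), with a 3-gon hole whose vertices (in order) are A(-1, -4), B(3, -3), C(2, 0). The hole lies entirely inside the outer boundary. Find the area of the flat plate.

Outer boundary:
Apply the shoelace (surveyor's) formula: 2A = Σ (x_i·y_{i+1} − x_{i+1}·y_i), indices taken mod 7.
J→K: (1)(-14) − (1)(-11) = -3
K→L: (1)(-13) − (4)(-14) = 43
L→M: (4)(0) − (13)(-13) = 169
M→N: (13)(-2) − (8)(0) = -26
N→O: (8)(14) − (1)(-2) = 114
O→P: (1)(-6) − (-11)(14) = 148
P→J: (-11)(-11) − (1)(-6) = 127
Σ = 572
Area = |Σ|/2 = 286.
Hole:
Apply the shoelace (surveyor's) formula: 2A = Σ (x_i·y_{i+1} − x_{i+1}·y_i), indices taken mod 3.
A→B: (-1)(-3) − (3)(-4) = 15
B→C: (3)(0) − (2)(-3) = 6
C→A: (2)(-4) − (-1)(0) = -8
Σ = 13
Area = |Σ|/2 = 6.5.
Net area = 286 − 6.5 = 279.5.

279.5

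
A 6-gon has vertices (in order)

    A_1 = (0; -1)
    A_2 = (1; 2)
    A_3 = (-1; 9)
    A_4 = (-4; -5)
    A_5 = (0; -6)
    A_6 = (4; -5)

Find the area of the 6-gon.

Σ = (1) + (11) + (41) + (24) + (24) + (-4) = 97
Area = |Σ|/2 = 48.5.

48.5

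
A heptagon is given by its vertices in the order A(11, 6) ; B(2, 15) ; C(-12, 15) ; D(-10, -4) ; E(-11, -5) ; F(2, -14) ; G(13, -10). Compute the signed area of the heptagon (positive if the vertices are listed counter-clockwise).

Cross-terms: 153, 210, 198, 6, 164, 162, 188  ⇒  Σ = 1081
Signed area = Σ/2 = 540.5 (positive ⇒ counter-clockwise traversal).

540.5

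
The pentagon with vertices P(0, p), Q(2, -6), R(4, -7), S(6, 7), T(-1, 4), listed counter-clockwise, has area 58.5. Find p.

-2

Write out the shoelace sum; only the two edges meeting at P involve p:
2·Area = [((-1)·p − 0·4) + (0·(-6) − 2·p)] + 111
       = -3·p + 111 = 117
⇒ p = -2.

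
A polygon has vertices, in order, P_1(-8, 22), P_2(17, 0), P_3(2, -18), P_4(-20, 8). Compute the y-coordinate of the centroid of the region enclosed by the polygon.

Apply the surveyor's formula. First the cross-terms c_i = x_i·y_{i+1} − x_{i+1}·y_i:
  -374, -306, -344, -376  ⇒  2A = -1400, A = -700.
Then Σ (y_i + y_{i+1})·c_i = -10560, so ȳ = -10560 / (6·(-700)) = 88/35.

88/35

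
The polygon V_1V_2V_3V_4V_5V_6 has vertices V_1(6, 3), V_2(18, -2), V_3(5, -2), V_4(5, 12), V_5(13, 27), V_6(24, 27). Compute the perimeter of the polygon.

98

|V_1V_2| = √((12)² + (-5)²) = √169 = 13
|V_2V_3| = √((-13)² + (0)²) = √169 = 13
|V_3V_4| = √((0)² + (14)²) = √196 = 14
|V_4V_5| = √((8)² + (15)²) = √289 = 17
|V_5V_6| = √((11)² + (0)²) = √121 = 11
|V_6V_1| = √((-18)² + (-24)²) = √900 = 30
Perimeter = 13 + 13 + 14 + 17 + 11 + 30 = 98.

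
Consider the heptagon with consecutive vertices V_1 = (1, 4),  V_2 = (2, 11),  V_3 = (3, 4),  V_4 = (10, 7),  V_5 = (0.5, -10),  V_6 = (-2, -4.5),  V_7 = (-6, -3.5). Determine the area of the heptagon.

Σ = (3) + (-25) + (-19) + (-103.5) + (-22.25) + (-20) + (-20.5) = -207.25
Area = |Σ|/2 = 103.625.

103.625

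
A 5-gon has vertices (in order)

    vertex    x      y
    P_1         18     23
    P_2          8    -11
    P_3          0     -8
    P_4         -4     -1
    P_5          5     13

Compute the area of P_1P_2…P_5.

Σ = (-382) + (-64) + (-32) + (-47) + (-119) = -644
Area = |Σ|/2 = 322.

322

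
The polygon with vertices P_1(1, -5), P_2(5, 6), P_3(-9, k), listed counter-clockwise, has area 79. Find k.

The doubled signed area Σ (x_i y_{i+1} − x_{i+1} y_i) is linear in k.
With k=0 it equals 130; the coefficient of k is 4 (from the two edges through P_3).
So 4·k + 130 = 2·79 = 158 ⇒ k = 7.

7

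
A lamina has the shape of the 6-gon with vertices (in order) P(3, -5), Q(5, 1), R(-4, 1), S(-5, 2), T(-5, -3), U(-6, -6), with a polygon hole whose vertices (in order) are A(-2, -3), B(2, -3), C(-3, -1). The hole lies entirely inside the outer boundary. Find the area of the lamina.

Outer boundary:
Apply the surveyor's formula: 2A = Σ (x_i·y_{i+1} − x_{i+1}·y_i), indices taken mod 6.
Σ = (28) + (9) + (-3) + (25) + (12) + (48) = 119
Area = |Σ|/2 = 59.5.
Hole:
Apply the shoelace formula: 2A = Σ (x_i·y_{i+1} − x_{i+1}·y_i), indices taken mod 3.
A→B: (-2)(-3) − (2)(-3) = 12
B→C: (2)(-1) − (-3)(-3) = -11
C→A: (-3)(-3) − (-2)(-1) = 7
Σ = 8
Area = |Σ|/2 = 4.
Net area = 59.5 − 4 = 55.5.

55.5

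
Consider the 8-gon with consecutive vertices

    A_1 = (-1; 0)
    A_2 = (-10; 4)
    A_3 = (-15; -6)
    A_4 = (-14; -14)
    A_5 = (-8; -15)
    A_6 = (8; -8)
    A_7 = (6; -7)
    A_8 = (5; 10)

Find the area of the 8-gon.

310.5

Apply Gauss's area formula: 2A = Σ (x_i·y_{i+1} − x_{i+1}·y_i), indices taken mod 8.
Cross-terms: -4, 120, 126, 98, 184, -8, 95, 10  ⇒  Σ = 621
Area = |Σ|/2 = 310.5.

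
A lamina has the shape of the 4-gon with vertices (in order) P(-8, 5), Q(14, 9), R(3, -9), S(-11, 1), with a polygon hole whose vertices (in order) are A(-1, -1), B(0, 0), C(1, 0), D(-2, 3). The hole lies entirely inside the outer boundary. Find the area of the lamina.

Outer boundary:
Apply Gauss's area formula: 2A = Σ (x_i·y_{i+1} − x_{i+1}·y_i), indices taken mod 4.
Σ = (-142) + (-153) + (-96) + (-47) = -438
Area = |Σ|/2 = 219.
Hole:
Σ = (0) + (0) + (3) + (5) = 8
Area = |Σ|/2 = 4.
Net area = 219 − 4 = 215.

215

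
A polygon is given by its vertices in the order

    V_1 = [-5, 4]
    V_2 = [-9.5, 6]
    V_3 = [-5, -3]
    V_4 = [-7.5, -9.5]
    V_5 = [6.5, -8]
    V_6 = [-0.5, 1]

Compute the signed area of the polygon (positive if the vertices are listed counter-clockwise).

109.375

Cross-terms: 8, 58.5, 25, 121.75, 2.5, 3  ⇒  Σ = 218.75
Signed area = Σ/2 = 109.375 (positive ⇒ counter-clockwise traversal).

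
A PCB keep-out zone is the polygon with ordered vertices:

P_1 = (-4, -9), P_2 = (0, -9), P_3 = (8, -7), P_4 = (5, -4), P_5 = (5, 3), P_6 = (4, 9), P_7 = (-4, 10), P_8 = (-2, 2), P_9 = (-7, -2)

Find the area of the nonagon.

170

Apply Gauss's area formula: 2A = Σ (x_i·y_{i+1} − x_{i+1}·y_i), indices taken mod 9.
Σ = (36) + (72) + (3) + (35) + (33) + (76) + (12) + (18) + (55) = 340
Area = |Σ|/2 = 170.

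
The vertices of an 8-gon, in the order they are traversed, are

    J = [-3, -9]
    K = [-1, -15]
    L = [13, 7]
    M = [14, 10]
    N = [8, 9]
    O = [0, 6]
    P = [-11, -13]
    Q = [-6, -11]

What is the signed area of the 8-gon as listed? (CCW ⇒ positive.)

240

Apply the shoelace formula: 2A = Σ (x_i·y_{i+1} − x_{i+1}·y_i), indices taken mod 8.
Σ = (36) + (188) + (32) + (46) + (48) + (66) + (43) + (21) = 480
Signed area = Σ/2 = 240 (positive ⇒ counter-clockwise traversal).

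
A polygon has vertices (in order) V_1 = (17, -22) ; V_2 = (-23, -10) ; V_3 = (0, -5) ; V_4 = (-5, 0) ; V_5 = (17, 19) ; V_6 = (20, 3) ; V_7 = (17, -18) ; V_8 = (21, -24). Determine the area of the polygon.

Σ = (-676) + (115) + (-25) + (-95) + (-329) + (-411) + (-30) + (-54) = -1505
Area = |Σ|/2 = 752.5.

752.5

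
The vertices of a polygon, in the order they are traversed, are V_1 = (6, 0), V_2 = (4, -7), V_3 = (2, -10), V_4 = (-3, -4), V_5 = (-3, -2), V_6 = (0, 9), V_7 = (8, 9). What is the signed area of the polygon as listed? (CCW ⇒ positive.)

-132.5

Cross-terms: -42, -26, -38, -6, -27, -72, -54  ⇒  Σ = -265
Signed area = Σ/2 = -132.5 (negative ⇒ clockwise traversal).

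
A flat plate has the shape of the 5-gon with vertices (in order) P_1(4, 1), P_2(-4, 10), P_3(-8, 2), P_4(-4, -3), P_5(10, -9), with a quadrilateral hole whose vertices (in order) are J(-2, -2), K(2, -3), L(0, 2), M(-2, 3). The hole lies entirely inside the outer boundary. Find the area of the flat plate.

Outer boundary:
Apply the shoelace formula: 2A = Σ (x_i·y_{i+1} − x_{i+1}·y_i), indices taken mod 5.
Σ = (44) + (72) + (32) + (66) + (46) = 260
Area = |Σ|/2 = 130.
Hole:
Apply the surveyor's formula: 2A = Σ (x_i·y_{i+1} − x_{i+1}·y_i), indices taken mod 4.
Σ = (10) + (4) + (4) + (10) = 28
Area = |Σ|/2 = 14.
Net area = 130 − 14 = 116.

116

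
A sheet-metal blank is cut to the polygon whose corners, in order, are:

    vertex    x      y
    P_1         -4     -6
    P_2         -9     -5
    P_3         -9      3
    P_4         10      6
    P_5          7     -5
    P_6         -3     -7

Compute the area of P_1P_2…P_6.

Σ = (-34) + (-72) + (-84) + (-92) + (-64) + (-10) = -356
Area = |Σ|/2 = 178.

178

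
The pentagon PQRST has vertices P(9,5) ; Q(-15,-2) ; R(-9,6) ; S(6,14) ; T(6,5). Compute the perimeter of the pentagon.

|PQ| = √((-24)² + (-7)²) = √625 = 25
|QR| = √((6)² + (8)²) = √100 = 10
|RS| = √((15)² + (8)²) = √289 = 17
|ST| = √((0)² + (-9)²) = √81 = 9
|TP| = √((3)² + (0)²) = √9 = 3
Perimeter = 25 + 10 + 17 + 9 + 3 = 64.

64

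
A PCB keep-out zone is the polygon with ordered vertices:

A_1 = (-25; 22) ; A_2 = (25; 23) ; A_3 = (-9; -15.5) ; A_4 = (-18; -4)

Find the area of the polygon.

Apply the shoelace formula: 2A = Σ (x_i·y_{i+1} − x_{i+1}·y_i), indices taken mod 4.
A_1→A_2: (-25)(23) − (25)(22) = -1125
A_2→A_3: (25)(-15.5) − (-9)(23) = -180.5
A_3→A_4: (-9)(-4) − (-18)(-15.5) = -243
A_4→A_1: (-18)(22) − (-25)(-4) = -496
Σ = -2044.5
Area = |Σ|/2 = 1022.25.

1022.25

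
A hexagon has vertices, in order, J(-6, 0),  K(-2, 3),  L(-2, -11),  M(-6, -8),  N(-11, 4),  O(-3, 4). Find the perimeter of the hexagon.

|JK| = √((4)² + (3)²) = √25 = 5
|KL| = √((0)² + (-14)²) = √196 = 14
|LM| = √((-4)² + (3)²) = √25 = 5
|MN| = √((-5)² + (12)²) = √169 = 13
|NO| = √((8)² + (0)²) = √64 = 8
|OJ| = √((-3)² + (-4)²) = √25 = 5
Perimeter = 5 + 14 + 5 + 13 + 8 + 5 = 50.

50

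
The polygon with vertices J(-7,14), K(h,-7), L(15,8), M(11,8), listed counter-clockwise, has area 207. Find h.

-3

The doubled signed area Σ (x_i y_{i+1} − x_{i+1} y_i) is linear in h.
With h=0 it equals 396; the coefficient of h is -6 (from the two edges through K).
So -6·h + 396 = 2·207 = 414 ⇒ h = -3.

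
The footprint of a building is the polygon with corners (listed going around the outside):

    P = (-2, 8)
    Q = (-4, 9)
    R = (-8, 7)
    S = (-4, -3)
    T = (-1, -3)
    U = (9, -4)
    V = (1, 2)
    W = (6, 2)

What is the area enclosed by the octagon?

Cross-terms: 14, 44, 52, 9, 31, 22, -10, 52  ⇒  Σ = 214
Area = |Σ|/2 = 107.

107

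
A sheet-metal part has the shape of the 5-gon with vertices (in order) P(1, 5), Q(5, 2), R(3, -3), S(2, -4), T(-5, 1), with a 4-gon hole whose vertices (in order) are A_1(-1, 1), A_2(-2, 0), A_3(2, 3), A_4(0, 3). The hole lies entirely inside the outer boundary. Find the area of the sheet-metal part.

44.5

Outer boundary:
P→Q: (1)(2) − (5)(5) = -23
Q→R: (5)(-3) − (3)(2) = -21
R→S: (3)(-4) − (2)(-3) = -6
S→T: (2)(1) − (-5)(-4) = -18
T→P: (-5)(5) − (1)(1) = -26
Σ = -94
Area = |Σ|/2 = 47.
Hole:
Apply the surveyor's formula: 2A = Σ (x_i·y_{i+1} − x_{i+1}·y_i), indices taken mod 4.
Σ = (2) + (-6) + (6) + (3) = 5
Area = |Σ|/2 = 2.5.
Net area = 47 − 2.5 = 44.5.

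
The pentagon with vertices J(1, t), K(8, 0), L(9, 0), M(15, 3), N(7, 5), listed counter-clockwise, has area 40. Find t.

-4

The doubled signed area Σ (x_i y_{i+1} − x_{i+1} y_i) is linear in t.
With t=0 it equals 76; the coefficient of t is -1 (from the two edges through J).
So -1·t + 76 = 2·40 = 80 ⇒ t = -4.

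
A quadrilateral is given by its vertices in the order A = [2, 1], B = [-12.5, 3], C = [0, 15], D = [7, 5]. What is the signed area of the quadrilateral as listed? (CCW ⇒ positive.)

-138.5

Apply the shoelace (surveyor's) formula: 2A = Σ (x_i·y_{i+1} − x_{i+1}·y_i), indices taken mod 4.
Σ = (18.5) + (-187.5) + (-105) + (-3) = -277
Signed area = Σ/2 = -138.5 (negative ⇒ clockwise traversal).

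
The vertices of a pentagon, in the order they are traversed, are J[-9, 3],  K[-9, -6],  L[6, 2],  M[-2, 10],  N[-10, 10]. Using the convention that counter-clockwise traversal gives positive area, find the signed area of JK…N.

151.5

Cross-terms: 81, 18, 64, 80, 60  ⇒  Σ = 303
Signed area = Σ/2 = 151.5 (positive ⇒ counter-clockwise traversal).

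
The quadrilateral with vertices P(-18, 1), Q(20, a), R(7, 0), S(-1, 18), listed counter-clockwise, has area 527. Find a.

-25

The doubled signed area Σ (x_i y_{i+1} − x_{i+1} y_i) is linear in a.
With a=0 it equals 429; the coefficient of a is -25 (from the two edges through Q).
So -25·a + 429 = 2·527 = 1054 ⇒ a = -25.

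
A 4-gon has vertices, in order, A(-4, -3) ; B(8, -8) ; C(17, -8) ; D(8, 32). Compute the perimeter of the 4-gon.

100

|AB| = √((12)² + (-5)²) = √169 = 13
|BC| = √((9)² + (0)²) = √81 = 9
|CD| = √((-9)² + (40)²) = √1681 = 41
|DA| = √((-12)² + (-35)²) = √1369 = 37
Perimeter = 13 + 9 + 41 + 37 = 100.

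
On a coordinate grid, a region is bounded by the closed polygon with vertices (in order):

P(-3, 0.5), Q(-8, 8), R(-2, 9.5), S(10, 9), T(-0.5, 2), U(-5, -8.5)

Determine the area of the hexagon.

91.125

Apply Gauss's area formula: 2A = Σ (x_i·y_{i+1} − x_{i+1}·y_i), indices taken mod 6.
P→Q: (-3)(8) − (-8)(0.5) = -20
Q→R: (-8)(9.5) − (-2)(8) = -60
R→S: (-2)(9) − (10)(9.5) = -113
S→T: (10)(2) − (-0.5)(9) = 24.5
T→U: (-0.5)(-8.5) − (-5)(2) = 14.25
U→P: (-5)(0.5) − (-3)(-8.5) = -28
Σ = -182.25
Area = |Σ|/2 = 91.125.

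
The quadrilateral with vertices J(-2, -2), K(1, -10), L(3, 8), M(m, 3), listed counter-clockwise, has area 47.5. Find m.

Write out the shoelace sum; only the two edges meeting at M involve m:
2·Area = [(3·3 − m·8) + (m·(-2) − (-2)·3)] + 60
       = -10·m + 75 = 95
⇒ m = -2.

-2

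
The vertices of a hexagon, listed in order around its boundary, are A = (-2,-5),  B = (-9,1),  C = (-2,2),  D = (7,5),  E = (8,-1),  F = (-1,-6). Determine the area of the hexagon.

95

Apply the shoelace (surveyor's) formula: 2A = Σ (x_i·y_{i+1} − x_{i+1}·y_i), indices taken mod 6.
Σ = (-47) + (-16) + (-24) + (-47) + (-49) + (-7) = -190
Area = |Σ|/2 = 95.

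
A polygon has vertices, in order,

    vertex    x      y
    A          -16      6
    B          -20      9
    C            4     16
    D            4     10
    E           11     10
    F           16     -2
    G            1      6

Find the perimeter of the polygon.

|AB| = √((-4)² + (3)²) = √25 = 5
|BC| = √((24)² + (7)²) = √625 = 25
|CD| = √((0)² + (-6)²) = √36 = 6
|DE| = √((7)² + (0)²) = √49 = 7
|EF| = √((5)² + (-12)²) = √169 = 13
|FG| = √((-15)² + (8)²) = √289 = 17
|GA| = √((-17)² + (0)²) = √289 = 17
Perimeter = 5 + 25 + 6 + 7 + 13 + 17 + 17 = 90.

90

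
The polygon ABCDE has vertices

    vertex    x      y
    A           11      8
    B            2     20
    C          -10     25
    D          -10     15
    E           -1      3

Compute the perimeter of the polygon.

|AB| = √((-9)² + (12)²) = √225 = 15
|BC| = √((-12)² + (5)²) = √169 = 13
|CD| = √((0)² + (-10)²) = √100 = 10
|DE| = √((9)² + (-12)²) = √225 = 15
|EA| = √((12)² + (5)²) = √169 = 13
Perimeter = 15 + 13 + 10 + 15 + 13 = 66.

66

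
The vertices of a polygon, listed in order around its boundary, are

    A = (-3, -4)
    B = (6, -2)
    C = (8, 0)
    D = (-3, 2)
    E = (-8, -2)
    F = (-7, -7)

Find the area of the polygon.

Apply the shoelace formula: 2A = Σ (x_i·y_{i+1} − x_{i+1}·y_i), indices taken mod 6.
Σ = (30) + (16) + (16) + (22) + (42) + (7) = 133
Area = |Σ|/2 = 66.5.

66.5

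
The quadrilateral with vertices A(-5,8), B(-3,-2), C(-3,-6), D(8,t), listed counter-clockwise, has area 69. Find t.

-10

Write out the shoelace sum; only the two edges meeting at D involve t:
2·Area = [((-3)·t − 8·(-6)) + (8·8 − (-5)·t)] + 46
       = 2·t + 158 = 138
⇒ t = -10.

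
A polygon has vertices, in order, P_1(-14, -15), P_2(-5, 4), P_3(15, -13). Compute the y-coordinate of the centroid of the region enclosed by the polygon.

Apply the shoelace formula. First the cross-terms c_i = x_i·y_{i+1} − x_{i+1}·y_i:
  -131, 5, -407  ⇒  2A = -533, A = -266.5.
Then Σ (y_i + y_{i+1})·c_i = 12792, so ȳ = 12792 / (6·(-266.5)) = -8.

-8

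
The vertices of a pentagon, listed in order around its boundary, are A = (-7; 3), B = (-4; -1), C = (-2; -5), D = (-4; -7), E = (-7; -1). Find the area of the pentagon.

A→B: (-7)(-1) − (-4)(3) = 19
B→C: (-4)(-5) − (-2)(-1) = 18
C→D: (-2)(-7) − (-4)(-5) = -6
D→E: (-4)(-1) − (-7)(-7) = -45
E→A: (-7)(3) − (-7)(-1) = -28
Σ = -42
Area = |Σ|/2 = 21.

21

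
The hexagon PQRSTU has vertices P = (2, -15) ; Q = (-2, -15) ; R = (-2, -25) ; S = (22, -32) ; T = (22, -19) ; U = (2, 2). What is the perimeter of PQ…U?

98

|PQ| = √((-4)² + (0)²) = √16 = 4
|QR| = √((0)² + (-10)²) = √100 = 10
|RS| = √((24)² + (-7)²) = √625 = 25
|ST| = √((0)² + (13)²) = √169 = 13
|TU| = √((-20)² + (21)²) = √841 = 29
|UP| = √((0)² + (-17)²) = √289 = 17
Perimeter = 4 + 10 + 25 + 13 + 29 + 17 = 98.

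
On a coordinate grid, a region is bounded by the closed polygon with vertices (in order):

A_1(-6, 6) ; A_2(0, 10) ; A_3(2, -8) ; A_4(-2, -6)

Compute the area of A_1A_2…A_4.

78

Cross-terms: -60, -20, -28, -48  ⇒  Σ = -156
Area = |Σ|/2 = 78.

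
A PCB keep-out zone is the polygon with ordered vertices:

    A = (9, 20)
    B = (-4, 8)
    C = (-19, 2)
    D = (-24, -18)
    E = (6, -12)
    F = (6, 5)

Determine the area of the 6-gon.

Apply the shoelace (surveyor's) formula: 2A = Σ (x_i·y_{i+1} − x_{i+1}·y_i), indices taken mod 6.
Σ = (152) + (144) + (390) + (396) + (102) + (75) = 1259
Area = |Σ|/2 = 629.5.

629.5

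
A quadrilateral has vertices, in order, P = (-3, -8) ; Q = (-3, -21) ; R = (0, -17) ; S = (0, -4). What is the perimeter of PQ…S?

|PQ| = √((0)² + (-13)²) = √169 = 13
|QR| = √((3)² + (4)²) = √25 = 5
|RS| = √((0)² + (13)²) = √169 = 13
|SP| = √((-3)² + (-4)²) = √25 = 5
Perimeter = 13 + 5 + 13 + 5 = 36.

36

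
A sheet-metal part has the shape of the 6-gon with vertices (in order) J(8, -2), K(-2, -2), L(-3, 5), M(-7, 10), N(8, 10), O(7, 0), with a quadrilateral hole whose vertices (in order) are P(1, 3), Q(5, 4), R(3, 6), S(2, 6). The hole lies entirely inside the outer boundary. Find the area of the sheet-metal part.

126

Outer boundary:
Apply the surveyor's formula: 2A = Σ (x_i·y_{i+1} − x_{i+1}·y_i), indices taken mod 6.
Σ = (-20) + (-16) + (5) + (-150) + (-70) + (-14) = -265
Area = |Σ|/2 = 132.5.
Hole:
Apply Gauss's area formula: 2A = Σ (x_i·y_{i+1} − x_{i+1}·y_i), indices taken mod 4.
P→Q: (1)(4) − (5)(3) = -11
Q→R: (5)(6) − (3)(4) = 18
R→S: (3)(6) − (2)(6) = 6
S→P: (2)(3) − (1)(6) = 0
Σ = 13
Area = |Σ|/2 = 6.5.
Net area = 132.5 − 6.5 = 126.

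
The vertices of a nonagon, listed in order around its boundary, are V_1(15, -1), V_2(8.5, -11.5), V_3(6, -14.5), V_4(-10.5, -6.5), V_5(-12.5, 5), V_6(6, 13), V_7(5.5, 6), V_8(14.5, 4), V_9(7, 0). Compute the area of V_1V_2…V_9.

Apply the shoelace formula: 2A = Σ (x_i·y_{i+1} − x_{i+1}·y_i), indices taken mod 9.
Σ = (-164) + (-54.25) + (-191.25) + (-133.75) + (-192.5) + (-35.5) + (-65) + (-28) + (-7) = -871.25
Area = |Σ|/2 = 435.625.

435.625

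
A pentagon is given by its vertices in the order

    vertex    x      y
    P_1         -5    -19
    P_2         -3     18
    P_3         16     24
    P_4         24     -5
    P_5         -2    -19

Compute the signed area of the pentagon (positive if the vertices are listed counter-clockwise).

-843

Apply Gauss's area formula: 2A = Σ (x_i·y_{i+1} − x_{i+1}·y_i), indices taken mod 5.
P_1→P_2: (-5)(18) − (-3)(-19) = -147
P_2→P_3: (-3)(24) − (16)(18) = -360
P_3→P_4: (16)(-5) − (24)(24) = -656
P_4→P_5: (24)(-19) − (-2)(-5) = -466
P_5→P_1: (-2)(-19) − (-5)(-19) = -57
Σ = -1686
Signed area = Σ/2 = -843 (negative ⇒ clockwise traversal).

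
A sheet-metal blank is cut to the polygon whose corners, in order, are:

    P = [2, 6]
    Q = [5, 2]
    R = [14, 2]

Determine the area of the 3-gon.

18

Cross-terms: -26, -18, 80  ⇒  Σ = 36
Area = |Σ|/2 = 18.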